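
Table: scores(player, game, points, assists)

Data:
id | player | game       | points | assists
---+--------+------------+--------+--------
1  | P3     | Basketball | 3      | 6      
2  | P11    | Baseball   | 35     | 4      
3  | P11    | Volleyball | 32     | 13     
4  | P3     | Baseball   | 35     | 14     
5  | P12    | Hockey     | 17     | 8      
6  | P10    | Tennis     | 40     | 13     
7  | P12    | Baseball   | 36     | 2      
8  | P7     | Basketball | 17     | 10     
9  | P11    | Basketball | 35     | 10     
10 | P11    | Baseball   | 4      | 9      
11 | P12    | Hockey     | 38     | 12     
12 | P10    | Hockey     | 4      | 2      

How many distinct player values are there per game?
SELECT game, COUNT(DISTINCT player)
FROM scores
GROUP BY game

Result:
  Baseball: 3 distinct
  Basketball: 3 distinct
  Hockey: 2 distinct
  Tennis: 1 distinct
  Volleyball: 1 distinct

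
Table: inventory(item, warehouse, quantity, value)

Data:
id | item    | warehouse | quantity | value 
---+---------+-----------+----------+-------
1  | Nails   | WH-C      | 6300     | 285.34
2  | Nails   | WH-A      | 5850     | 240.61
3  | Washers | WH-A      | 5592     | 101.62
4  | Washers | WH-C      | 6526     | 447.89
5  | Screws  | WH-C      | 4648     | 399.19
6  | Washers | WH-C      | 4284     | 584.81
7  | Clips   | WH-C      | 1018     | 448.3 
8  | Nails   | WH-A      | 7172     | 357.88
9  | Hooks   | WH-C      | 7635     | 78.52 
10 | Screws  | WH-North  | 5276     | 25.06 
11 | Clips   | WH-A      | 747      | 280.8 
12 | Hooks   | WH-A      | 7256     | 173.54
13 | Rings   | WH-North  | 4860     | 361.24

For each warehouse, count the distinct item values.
SELECT warehouse, COUNT(DISTINCT item)
FROM inventory
GROUP BY warehouse

Result:
  WH-A: 4 distinct
  WH-C: 5 distinct
  WH-North: 2 distinct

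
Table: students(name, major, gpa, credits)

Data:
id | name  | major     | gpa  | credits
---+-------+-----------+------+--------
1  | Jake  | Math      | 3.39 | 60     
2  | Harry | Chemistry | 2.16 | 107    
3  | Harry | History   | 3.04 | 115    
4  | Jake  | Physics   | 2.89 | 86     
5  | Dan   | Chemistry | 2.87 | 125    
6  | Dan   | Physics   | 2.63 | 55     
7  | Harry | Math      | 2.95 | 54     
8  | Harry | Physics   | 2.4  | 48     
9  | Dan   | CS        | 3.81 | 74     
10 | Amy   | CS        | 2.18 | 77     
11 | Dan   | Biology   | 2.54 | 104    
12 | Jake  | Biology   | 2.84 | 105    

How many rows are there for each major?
SELECT major, COUNT(*) as count
FROM students
GROUP BY major

Result:
  Biology: 2
  CS: 2
  Chemistry: 2
  History: 1
  Math: 2
  Physics: 3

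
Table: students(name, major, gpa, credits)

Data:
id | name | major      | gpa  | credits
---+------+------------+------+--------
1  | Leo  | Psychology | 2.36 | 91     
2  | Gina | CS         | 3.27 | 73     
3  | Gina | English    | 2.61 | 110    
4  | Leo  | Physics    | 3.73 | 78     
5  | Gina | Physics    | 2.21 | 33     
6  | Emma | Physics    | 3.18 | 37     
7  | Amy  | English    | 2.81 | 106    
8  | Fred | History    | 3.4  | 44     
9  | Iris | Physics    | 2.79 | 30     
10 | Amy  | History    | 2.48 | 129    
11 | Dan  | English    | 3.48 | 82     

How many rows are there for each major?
SELECT major, COUNT(*) as count
FROM students
GROUP BY major

Result:
  CS: 1
  English: 3
  History: 2
  Physics: 4
  Psychology: 1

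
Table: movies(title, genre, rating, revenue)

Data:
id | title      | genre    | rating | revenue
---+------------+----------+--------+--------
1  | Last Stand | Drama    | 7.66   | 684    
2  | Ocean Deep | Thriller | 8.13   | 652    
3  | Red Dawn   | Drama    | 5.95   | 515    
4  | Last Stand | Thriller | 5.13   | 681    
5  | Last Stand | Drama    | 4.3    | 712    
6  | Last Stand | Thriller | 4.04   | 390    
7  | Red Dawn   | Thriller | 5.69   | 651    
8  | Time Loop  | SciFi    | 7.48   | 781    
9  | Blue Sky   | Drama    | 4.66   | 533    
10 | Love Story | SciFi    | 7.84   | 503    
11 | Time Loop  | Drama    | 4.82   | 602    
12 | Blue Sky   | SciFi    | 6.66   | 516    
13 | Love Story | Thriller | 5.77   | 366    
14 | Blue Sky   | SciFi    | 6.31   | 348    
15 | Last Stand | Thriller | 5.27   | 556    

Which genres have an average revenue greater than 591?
SELECT genre, AVG(revenue)
FROM movies
GROUP BY genre
HAVING AVG(revenue) > 591

Result:
  Drama: avg=609.20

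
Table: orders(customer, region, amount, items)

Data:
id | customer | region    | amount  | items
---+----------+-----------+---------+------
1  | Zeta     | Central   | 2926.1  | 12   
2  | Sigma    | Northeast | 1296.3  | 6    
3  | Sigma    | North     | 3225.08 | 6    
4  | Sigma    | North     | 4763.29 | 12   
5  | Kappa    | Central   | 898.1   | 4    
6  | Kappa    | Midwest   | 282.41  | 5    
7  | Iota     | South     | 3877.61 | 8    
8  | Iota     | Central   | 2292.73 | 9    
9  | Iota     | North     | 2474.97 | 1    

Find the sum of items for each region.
SELECT region, SUM(items) as result
FROM orders
GROUP BY region

Result:
  Central: 25
  Midwest: 5
  North: 19
  Northeast: 6
  South: 8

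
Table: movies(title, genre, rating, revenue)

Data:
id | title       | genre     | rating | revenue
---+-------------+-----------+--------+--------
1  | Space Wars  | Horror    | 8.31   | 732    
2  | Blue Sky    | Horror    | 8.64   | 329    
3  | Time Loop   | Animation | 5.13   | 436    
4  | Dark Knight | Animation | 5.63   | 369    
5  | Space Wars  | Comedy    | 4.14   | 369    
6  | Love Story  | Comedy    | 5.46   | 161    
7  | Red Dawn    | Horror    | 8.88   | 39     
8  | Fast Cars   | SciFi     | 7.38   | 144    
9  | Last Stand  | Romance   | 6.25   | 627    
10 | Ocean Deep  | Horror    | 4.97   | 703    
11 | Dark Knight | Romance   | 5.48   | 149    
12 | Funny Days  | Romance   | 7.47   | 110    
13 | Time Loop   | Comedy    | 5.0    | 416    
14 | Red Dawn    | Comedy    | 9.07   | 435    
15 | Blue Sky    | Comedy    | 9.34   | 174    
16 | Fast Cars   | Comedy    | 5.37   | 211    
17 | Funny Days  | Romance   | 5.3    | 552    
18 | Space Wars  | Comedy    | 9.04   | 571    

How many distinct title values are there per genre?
SELECT genre, COUNT(DISTINCT title)
FROM movies
GROUP BY genre

Result:
  Animation: 2 distinct
  Comedy: 6 distinct
  Horror: 4 distinct
  Romance: 3 distinct
  SciFi: 1 distinct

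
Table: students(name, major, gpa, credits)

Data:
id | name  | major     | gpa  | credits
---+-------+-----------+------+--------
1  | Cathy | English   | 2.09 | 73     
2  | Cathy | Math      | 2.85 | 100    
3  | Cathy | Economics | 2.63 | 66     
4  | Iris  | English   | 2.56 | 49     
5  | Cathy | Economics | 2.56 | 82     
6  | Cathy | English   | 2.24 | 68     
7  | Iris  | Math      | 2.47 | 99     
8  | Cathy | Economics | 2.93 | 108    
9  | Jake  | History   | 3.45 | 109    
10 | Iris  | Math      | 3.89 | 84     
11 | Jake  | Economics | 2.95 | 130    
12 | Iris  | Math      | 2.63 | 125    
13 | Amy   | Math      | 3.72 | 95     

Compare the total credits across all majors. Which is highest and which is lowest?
SELECT major, SUM(credits)
FROM students
GROUP BY major
ORDER BY SUM(credits)

All groups:
  History: 109
  English: 190
  Economics: 386
  Math: 503

Highest: Math (503)
Lowest: History (109)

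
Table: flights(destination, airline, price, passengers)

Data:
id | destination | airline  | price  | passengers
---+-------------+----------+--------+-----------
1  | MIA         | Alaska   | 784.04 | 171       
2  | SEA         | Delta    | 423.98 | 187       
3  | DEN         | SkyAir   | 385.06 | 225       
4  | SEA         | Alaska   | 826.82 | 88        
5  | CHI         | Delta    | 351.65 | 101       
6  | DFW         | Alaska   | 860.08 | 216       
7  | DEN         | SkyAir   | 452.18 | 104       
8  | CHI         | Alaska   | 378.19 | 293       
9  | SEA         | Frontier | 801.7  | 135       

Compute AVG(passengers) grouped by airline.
SELECT airline, AVG(passengers) as result
FROM flights
GROUP BY airline

Result:
  Alaska: 192.00
  Delta: 144.00
  Frontier: 135.00
  SkyAir: 164.50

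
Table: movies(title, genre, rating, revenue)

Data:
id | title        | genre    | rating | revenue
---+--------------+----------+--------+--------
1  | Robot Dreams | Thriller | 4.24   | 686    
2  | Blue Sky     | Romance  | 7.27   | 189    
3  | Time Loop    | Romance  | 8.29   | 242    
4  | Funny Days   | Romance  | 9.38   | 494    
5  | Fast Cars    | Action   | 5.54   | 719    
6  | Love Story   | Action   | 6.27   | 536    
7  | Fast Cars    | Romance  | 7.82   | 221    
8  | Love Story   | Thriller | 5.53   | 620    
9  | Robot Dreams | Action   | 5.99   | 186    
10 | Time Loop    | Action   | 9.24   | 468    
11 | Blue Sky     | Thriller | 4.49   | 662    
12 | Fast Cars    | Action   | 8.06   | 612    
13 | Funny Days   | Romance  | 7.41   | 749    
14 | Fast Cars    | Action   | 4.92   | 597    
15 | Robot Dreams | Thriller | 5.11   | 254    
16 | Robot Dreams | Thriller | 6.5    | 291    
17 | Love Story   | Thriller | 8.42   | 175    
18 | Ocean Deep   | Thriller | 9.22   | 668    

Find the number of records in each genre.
SELECT genre, COUNT(*) as count
FROM movies
GROUP BY genre

Result:
  Action: 6
  Romance: 5
  Thriller: 7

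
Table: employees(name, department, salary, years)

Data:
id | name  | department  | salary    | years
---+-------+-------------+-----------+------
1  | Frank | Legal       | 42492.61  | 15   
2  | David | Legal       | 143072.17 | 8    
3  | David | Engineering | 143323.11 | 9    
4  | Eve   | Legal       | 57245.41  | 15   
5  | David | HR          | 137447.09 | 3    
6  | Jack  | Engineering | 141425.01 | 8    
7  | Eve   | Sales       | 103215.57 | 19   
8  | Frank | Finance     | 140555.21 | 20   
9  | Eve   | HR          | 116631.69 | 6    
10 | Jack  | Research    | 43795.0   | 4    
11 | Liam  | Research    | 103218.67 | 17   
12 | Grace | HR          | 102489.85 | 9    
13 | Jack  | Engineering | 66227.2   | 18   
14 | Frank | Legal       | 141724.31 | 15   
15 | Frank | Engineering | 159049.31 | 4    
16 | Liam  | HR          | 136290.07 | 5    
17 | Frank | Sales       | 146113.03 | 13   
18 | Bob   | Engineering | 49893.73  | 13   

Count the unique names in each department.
SELECT department, COUNT(DISTINCT name)
FROM employees
GROUP BY department

Result:
  Engineering: 4 distinct
  Finance: 1 distinct
  HR: 4 distinct
  Legal: 3 distinct
  Research: 2 distinct
  Sales: 2 distinct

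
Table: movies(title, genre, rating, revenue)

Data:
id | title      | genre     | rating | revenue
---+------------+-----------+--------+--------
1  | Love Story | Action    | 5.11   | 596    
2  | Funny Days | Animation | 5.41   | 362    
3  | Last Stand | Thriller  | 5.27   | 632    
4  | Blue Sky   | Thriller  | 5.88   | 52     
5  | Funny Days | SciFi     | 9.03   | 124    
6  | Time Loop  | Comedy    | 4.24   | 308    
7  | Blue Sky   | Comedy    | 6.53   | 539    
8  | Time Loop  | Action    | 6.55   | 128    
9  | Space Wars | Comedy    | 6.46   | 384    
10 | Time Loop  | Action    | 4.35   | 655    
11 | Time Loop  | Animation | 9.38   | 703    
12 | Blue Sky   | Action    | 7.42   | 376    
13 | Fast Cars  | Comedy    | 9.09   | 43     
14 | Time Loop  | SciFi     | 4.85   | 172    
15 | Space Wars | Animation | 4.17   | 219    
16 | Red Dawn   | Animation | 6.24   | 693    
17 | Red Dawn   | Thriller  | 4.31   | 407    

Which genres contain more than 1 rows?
SELECT genre, COUNT(*) as cnt
FROM movies
GROUP BY genre
HAVING COUNT(*) > 1

Result:
  Action: 4
  Animation: 4
  Comedy: 4
  SciFi: 2
  Thriller: 3

Note: HAVING filters groups after aggregation, WHERE filters rows before.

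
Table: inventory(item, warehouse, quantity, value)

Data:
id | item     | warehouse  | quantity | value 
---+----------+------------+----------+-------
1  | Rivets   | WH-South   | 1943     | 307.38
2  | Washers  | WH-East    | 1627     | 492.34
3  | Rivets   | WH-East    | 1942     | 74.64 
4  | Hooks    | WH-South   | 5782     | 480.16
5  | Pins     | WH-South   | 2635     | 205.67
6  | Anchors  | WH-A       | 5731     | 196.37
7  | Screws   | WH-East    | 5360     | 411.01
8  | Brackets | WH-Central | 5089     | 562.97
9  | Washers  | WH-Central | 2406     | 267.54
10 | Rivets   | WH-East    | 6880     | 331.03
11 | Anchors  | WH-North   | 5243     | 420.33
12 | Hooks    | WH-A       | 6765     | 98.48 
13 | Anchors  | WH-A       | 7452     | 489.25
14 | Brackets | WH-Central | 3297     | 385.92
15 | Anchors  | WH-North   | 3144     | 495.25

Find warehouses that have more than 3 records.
SELECT warehouse, COUNT(*) as cnt
FROM inventory
GROUP BY warehouse
HAVING COUNT(*) > 3

Result:
  WH-East: 4

Note: HAVING filters groups after aggregation, WHERE filters rows before.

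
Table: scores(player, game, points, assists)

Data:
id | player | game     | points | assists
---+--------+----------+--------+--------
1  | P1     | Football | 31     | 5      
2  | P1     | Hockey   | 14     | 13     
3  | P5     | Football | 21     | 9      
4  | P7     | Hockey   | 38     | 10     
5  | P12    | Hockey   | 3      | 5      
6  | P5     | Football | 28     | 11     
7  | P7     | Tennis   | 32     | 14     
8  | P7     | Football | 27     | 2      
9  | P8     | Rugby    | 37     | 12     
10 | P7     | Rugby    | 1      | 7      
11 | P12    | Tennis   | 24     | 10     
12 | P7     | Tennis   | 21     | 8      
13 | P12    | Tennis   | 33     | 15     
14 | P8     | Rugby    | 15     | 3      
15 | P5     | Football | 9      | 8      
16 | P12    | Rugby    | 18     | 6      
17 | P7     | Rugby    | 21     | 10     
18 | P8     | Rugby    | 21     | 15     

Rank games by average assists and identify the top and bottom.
SELECT game, AVG(assists)
FROM scores
GROUP BY game
ORDER BY AVG(assists)

All groups:
  Football: 7.00
  Rugby: 8.83
  Hockey: 9.33
  Tennis: 11.75

Highest: Tennis (11.75)
Lowest: Football (7.00)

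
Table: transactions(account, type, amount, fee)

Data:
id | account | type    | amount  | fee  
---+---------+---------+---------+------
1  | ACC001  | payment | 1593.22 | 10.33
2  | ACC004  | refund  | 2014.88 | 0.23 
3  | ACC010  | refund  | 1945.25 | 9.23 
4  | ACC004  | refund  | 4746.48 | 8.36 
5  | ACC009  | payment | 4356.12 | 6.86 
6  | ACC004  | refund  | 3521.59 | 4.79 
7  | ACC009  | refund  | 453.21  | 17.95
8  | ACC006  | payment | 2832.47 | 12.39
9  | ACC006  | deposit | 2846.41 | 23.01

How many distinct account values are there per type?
SELECT type, COUNT(DISTINCT account)
FROM transactions
GROUP BY type

Result:
  deposit: 1 distinct
  payment: 3 distinct
  refund: 3 distinct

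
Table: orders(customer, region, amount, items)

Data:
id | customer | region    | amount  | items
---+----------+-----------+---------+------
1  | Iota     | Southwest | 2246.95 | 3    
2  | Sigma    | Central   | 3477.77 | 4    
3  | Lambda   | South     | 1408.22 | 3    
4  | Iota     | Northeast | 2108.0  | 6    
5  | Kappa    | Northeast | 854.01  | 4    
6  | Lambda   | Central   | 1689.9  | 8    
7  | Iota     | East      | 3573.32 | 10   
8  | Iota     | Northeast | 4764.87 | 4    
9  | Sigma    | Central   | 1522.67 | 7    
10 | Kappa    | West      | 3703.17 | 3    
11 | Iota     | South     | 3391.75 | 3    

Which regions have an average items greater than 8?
SELECT region, AVG(items)
FROM orders
GROUP BY region
HAVING AVG(items) > 8

Result:
  East: avg=10.00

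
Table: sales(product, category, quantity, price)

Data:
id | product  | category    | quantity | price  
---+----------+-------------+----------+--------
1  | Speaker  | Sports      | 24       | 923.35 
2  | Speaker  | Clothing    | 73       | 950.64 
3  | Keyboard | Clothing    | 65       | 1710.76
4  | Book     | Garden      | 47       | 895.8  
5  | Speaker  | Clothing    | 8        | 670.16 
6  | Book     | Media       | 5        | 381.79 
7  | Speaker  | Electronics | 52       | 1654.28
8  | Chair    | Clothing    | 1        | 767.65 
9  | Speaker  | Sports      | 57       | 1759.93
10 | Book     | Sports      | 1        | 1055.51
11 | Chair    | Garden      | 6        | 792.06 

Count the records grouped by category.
SELECT category, COUNT(*) as count
FROM sales
GROUP BY category

Result:
  Clothing: 4
  Electronics: 1
  Garden: 2
  Media: 1
  Sports: 3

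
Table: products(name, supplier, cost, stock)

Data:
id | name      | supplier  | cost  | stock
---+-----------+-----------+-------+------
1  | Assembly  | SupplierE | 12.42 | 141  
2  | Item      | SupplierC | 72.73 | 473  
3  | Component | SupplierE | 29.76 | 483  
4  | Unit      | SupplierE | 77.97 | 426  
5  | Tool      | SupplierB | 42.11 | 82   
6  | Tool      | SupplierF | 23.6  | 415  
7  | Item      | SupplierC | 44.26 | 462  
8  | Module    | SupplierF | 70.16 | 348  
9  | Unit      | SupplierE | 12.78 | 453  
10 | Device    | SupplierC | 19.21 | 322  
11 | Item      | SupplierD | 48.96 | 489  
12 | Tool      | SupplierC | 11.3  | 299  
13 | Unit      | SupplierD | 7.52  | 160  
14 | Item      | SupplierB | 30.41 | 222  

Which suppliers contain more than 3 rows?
SELECT supplier, COUNT(*) as cnt
FROM products
GROUP BY supplier
HAVING COUNT(*) > 3

Result:
  SupplierC: 4
  SupplierE: 4

Note: HAVING filters groups after aggregation, WHERE filters rows before.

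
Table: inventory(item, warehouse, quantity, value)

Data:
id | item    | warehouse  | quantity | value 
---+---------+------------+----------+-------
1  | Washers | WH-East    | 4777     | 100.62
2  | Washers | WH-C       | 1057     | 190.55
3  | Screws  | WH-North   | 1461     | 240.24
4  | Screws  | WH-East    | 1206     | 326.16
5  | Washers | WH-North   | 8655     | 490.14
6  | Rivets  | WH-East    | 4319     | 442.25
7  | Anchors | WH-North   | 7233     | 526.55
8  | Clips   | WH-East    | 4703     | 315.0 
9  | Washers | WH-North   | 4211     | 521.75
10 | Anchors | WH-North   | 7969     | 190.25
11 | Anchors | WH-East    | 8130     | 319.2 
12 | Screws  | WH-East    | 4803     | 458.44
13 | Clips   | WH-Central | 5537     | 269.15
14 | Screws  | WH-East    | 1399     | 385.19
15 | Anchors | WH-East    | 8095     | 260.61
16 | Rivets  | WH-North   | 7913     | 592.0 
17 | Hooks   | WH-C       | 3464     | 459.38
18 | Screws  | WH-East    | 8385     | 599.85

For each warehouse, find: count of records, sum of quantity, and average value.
SELECT warehouse,
       COUNT(*) as cnt,
       SUM(quantity) as total_quantity,
       AVG(value) as avg_value
FROM inventory
GROUP BY warehouse

Result:
  WH-C: 2 records, 4521 total quantity, 324.97 avg value
  WH-Central: 1 records, 5537 total quantity, 269.15 avg value
  WH-East: 9 records, 45817 total quantity, 356.37 avg value
  WH-North: 6 records, 37442 total quantity, 426.82 avg value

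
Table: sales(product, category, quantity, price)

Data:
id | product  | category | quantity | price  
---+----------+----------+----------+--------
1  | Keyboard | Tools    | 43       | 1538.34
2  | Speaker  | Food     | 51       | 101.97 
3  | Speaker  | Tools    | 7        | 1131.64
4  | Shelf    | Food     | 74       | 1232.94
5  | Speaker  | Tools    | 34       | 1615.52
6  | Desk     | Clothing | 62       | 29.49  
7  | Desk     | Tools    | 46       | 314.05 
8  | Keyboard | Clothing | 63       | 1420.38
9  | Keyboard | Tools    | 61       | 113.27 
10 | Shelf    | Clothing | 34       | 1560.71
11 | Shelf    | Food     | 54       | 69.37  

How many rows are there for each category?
SELECT category, COUNT(*) as count
FROM sales
GROUP BY category

Result:
  Clothing: 3
  Food: 3
  Tools: 5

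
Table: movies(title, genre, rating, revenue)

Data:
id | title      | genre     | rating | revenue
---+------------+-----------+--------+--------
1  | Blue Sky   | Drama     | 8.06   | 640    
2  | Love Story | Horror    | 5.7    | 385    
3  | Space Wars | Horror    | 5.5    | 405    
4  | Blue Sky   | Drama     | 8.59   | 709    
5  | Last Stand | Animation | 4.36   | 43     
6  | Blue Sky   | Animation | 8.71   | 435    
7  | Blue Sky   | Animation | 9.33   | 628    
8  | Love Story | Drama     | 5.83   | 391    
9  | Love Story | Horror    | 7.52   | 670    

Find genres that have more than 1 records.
SELECT genre, COUNT(*) as cnt
FROM movies
GROUP BY genre
HAVING COUNT(*) > 1

Result:
  Animation: 3
  Drama: 3
  Horror: 3

Note: HAVING filters groups after aggregation, WHERE filters rows before.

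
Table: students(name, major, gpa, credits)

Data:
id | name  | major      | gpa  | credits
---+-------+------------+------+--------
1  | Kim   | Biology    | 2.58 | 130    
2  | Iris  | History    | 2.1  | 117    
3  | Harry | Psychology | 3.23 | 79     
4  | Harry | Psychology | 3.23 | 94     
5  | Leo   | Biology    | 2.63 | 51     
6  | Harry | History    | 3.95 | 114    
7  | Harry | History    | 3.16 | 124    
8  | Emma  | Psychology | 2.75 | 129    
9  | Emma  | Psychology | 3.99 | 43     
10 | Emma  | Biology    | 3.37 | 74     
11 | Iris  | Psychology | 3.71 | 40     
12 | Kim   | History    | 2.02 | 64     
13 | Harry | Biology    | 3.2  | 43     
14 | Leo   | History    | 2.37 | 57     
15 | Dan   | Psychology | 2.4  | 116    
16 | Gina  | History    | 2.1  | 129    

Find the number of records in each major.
SELECT major, COUNT(*) as count
FROM students
GROUP BY major

Result:
  Biology: 4
  History: 6
  Psychology: 6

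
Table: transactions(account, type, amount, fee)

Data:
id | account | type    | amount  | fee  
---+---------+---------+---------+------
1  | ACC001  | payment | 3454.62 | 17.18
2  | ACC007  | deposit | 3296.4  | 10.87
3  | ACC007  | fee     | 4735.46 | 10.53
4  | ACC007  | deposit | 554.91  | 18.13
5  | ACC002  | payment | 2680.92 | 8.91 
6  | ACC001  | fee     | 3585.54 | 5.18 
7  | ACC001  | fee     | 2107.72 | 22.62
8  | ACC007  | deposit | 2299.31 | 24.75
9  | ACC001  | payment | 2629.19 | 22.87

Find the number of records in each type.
SELECT type, COUNT(*) as count
FROM transactions
GROUP BY type

Result:
  deposit: 3
  fee: 3
  payment: 3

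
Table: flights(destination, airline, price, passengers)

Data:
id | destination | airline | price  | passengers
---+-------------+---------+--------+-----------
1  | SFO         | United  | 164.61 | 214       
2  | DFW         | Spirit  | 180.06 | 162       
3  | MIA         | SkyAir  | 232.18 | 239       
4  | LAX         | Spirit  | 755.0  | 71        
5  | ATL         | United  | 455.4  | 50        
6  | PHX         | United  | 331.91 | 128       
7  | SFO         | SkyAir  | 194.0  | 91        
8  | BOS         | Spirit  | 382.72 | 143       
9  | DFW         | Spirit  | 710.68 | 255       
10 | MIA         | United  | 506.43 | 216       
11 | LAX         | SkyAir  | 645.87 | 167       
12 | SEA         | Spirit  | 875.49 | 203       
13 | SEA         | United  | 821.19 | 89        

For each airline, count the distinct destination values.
SELECT airline, COUNT(DISTINCT destination)
FROM flights
GROUP BY airline

Result:
  SkyAir: 3 distinct
  Spirit: 4 distinct
  United: 5 distinct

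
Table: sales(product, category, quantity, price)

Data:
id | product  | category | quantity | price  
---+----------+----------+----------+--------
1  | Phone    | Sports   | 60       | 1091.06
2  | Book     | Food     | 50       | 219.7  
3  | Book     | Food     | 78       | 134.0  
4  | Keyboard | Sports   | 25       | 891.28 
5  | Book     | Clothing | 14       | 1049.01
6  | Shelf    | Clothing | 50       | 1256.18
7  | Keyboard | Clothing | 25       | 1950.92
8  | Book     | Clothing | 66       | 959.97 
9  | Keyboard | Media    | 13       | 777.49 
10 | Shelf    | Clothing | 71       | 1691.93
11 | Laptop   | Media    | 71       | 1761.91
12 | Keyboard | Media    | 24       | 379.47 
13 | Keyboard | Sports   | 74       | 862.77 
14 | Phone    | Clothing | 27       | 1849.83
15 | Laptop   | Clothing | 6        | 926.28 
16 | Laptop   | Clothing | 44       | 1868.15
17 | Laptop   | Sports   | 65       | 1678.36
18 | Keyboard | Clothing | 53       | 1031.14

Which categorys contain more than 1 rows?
SELECT category, COUNT(*) as cnt
FROM sales
GROUP BY category
HAVING COUNT(*) > 1

Result:
  Clothing: 9
  Food: 2
  Media: 3
  Sports: 4

Note: HAVING filters groups after aggregation, WHERE filters rows before.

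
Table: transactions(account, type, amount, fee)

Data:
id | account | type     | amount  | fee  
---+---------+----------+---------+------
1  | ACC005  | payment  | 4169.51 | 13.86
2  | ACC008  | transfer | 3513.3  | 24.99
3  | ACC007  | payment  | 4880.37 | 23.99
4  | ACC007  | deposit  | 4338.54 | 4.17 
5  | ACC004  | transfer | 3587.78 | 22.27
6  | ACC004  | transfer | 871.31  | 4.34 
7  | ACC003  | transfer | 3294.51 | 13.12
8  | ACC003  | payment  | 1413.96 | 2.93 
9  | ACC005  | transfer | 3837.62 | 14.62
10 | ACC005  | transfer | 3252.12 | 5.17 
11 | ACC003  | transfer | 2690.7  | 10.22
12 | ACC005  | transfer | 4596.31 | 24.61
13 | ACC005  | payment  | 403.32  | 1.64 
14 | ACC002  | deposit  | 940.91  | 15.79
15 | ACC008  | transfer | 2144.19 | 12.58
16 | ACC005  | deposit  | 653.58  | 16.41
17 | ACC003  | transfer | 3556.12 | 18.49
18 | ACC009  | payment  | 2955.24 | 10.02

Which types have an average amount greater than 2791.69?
SELECT type, AVG(amount)
FROM transactions
GROUP BY type
HAVING AVG(amount) > 2791.69

Result:
  transfer: avg=3134.40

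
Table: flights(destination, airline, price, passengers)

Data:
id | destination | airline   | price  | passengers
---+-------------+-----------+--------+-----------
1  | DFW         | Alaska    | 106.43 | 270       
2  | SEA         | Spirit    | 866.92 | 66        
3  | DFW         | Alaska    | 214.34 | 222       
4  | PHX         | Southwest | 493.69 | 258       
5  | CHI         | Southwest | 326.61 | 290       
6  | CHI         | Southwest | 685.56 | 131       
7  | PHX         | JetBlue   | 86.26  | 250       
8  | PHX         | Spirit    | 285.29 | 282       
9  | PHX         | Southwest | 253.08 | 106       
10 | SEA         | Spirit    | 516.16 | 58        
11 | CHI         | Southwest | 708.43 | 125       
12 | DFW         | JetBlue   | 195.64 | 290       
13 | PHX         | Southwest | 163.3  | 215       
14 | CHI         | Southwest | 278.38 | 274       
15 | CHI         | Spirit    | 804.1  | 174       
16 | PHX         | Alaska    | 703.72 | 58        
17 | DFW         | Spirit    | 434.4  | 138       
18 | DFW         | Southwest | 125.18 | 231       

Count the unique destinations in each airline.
SELECT airline, COUNT(DISTINCT destination)
FROM flights
GROUP BY airline

Result:
  Alaska: 2 distinct
  JetBlue: 2 distinct
  Southwest: 3 distinct
  Spirit: 4 distinct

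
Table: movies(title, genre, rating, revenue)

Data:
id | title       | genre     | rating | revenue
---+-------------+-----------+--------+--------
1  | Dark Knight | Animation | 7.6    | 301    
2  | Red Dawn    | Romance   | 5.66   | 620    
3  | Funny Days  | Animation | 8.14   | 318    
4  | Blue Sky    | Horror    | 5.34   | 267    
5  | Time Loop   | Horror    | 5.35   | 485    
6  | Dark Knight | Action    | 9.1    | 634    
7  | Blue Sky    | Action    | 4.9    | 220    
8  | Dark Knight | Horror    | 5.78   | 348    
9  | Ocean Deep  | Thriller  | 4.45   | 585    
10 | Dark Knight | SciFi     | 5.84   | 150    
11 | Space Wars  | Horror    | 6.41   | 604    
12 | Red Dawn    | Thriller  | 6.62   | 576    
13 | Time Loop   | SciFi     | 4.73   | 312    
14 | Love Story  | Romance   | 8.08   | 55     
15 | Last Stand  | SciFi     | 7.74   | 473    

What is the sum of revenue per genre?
SELECT genre, SUM(revenue) as result
FROM movies
GROUP BY genre

Result:
  Action: 854
  Animation: 619
  Horror: 1704
  Romance: 675
  SciFi: 935
  Thriller: 1161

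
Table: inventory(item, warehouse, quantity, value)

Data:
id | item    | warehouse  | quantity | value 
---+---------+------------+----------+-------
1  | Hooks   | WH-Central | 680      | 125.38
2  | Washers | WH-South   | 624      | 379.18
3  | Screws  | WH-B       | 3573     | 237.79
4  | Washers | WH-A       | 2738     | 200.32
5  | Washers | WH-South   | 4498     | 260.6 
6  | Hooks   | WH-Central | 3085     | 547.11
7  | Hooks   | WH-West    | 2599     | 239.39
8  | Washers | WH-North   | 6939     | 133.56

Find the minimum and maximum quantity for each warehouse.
SELECT warehouse, MIN(quantity), MAX(quantity)
FROM inventory
GROUP BY warehouse

Result:
  WH-A: min=2738, max=2738
  WH-B: min=3573, max=3573
  WH-Central: min=680, max=3085
  WH-North: min=6939, max=6939
  WH-South: min=624, max=4498
  WH-West: min=2599, max=2599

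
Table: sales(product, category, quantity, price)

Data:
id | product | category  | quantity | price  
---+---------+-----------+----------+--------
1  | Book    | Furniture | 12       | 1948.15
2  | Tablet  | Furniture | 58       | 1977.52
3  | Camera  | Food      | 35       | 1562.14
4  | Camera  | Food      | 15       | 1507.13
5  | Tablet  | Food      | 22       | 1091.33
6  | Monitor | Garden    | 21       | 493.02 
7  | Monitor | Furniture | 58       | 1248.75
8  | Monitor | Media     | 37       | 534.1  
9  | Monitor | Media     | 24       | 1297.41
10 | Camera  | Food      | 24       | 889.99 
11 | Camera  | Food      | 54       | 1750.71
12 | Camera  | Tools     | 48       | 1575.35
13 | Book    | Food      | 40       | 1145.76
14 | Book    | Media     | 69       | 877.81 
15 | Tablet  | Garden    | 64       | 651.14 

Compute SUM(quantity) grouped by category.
SELECT category, SUM(quantity) as result
FROM sales
GROUP BY category

Result:
  Food: 190
  Furniture: 128
  Garden: 85
  Media: 130
  Tools: 48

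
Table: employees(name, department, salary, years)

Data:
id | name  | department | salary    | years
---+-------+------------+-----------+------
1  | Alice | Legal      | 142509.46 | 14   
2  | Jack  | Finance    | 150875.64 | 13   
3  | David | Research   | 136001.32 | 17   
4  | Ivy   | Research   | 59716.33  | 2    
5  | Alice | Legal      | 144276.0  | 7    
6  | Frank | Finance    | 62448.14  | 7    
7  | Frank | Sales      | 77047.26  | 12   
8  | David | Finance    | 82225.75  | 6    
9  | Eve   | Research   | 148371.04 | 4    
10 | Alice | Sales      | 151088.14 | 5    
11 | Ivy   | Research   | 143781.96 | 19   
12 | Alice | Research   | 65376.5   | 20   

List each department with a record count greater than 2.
SELECT department, COUNT(*) as cnt
FROM employees
GROUP BY department
HAVING COUNT(*) > 2

Result:
  Finance: 3
  Research: 5

Note: HAVING filters groups after aggregation, WHERE filters rows before.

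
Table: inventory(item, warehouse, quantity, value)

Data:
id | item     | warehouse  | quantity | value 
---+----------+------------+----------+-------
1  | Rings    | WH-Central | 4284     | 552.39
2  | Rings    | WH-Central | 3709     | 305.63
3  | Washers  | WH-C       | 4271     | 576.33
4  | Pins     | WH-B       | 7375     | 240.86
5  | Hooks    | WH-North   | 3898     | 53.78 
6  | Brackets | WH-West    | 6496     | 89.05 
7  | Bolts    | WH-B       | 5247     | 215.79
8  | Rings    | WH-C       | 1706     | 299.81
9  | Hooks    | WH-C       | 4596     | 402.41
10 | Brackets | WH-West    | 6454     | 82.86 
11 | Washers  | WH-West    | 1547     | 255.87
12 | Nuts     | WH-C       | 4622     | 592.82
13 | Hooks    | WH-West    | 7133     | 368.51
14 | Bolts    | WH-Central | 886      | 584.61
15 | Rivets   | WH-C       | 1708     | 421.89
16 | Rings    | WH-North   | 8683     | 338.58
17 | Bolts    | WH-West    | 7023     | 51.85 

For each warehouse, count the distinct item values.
SELECT warehouse, COUNT(DISTINCT item)
FROM inventory
GROUP BY warehouse

Result:
  WH-B: 2 distinct
  WH-C: 5 distinct
  WH-Central: 2 distinct
  WH-North: 2 distinct
  WH-West: 4 distinct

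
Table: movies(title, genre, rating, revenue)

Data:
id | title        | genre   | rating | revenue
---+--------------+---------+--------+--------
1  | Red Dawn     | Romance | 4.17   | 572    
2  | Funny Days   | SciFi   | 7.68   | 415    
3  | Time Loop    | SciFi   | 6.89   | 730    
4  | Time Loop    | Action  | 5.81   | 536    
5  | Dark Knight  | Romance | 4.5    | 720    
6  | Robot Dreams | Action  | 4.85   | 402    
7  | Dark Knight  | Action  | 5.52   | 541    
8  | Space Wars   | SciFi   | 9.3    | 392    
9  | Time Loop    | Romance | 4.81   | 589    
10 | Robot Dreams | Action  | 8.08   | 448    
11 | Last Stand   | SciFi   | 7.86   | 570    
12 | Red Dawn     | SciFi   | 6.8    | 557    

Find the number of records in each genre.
SELECT genre, COUNT(*) as count
FROM movies
GROUP BY genre

Result:
  Action: 4
  Romance: 3
  SciFi: 5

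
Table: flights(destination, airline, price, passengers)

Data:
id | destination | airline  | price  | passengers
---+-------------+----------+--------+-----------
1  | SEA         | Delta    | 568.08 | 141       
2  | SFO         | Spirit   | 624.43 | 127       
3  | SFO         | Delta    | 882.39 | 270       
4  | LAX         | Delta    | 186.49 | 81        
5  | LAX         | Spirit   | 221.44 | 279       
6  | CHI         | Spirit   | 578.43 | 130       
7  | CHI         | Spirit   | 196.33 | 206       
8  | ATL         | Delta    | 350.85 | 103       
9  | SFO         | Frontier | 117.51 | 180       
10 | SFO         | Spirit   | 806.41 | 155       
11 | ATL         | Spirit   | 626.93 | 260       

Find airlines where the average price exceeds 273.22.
SELECT airline, AVG(price)
FROM flights
GROUP BY airline
HAVING AVG(price) > 273.22

Result:
  Delta: avg=496.95
  Spirit: avg=509.00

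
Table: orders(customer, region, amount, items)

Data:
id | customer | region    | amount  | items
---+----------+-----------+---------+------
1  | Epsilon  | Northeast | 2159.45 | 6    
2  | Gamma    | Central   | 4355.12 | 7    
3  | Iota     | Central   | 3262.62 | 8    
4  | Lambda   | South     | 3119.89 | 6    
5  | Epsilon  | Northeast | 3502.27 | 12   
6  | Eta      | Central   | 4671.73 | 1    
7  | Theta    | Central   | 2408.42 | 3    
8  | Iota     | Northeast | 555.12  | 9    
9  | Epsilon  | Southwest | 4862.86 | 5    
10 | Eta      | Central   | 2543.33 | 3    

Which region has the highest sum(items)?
SELECT region, SUM(items) as val
FROM orders
GROUP BY region
ORDER BY val DESC
LIMIT 1

Result: Northeast with sum(items) = 27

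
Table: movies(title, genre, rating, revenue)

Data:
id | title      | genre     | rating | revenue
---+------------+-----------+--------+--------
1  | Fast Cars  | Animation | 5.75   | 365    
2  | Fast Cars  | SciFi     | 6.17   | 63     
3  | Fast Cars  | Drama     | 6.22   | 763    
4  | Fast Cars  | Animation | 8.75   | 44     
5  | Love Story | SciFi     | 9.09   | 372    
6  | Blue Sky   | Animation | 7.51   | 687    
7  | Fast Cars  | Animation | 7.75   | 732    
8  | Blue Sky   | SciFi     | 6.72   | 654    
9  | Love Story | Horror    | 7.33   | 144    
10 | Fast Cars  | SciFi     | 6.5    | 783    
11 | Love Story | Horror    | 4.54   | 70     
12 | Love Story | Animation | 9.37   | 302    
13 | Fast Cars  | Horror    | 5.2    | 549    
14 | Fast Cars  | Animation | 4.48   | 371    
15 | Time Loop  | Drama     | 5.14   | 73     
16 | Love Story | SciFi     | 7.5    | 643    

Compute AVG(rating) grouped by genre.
SELECT genre, AVG(rating) as result
FROM movies
GROUP BY genre

Result:
  Animation: 7.27
  Drama: 5.68
  Horror: 5.69
  SciFi: 7.20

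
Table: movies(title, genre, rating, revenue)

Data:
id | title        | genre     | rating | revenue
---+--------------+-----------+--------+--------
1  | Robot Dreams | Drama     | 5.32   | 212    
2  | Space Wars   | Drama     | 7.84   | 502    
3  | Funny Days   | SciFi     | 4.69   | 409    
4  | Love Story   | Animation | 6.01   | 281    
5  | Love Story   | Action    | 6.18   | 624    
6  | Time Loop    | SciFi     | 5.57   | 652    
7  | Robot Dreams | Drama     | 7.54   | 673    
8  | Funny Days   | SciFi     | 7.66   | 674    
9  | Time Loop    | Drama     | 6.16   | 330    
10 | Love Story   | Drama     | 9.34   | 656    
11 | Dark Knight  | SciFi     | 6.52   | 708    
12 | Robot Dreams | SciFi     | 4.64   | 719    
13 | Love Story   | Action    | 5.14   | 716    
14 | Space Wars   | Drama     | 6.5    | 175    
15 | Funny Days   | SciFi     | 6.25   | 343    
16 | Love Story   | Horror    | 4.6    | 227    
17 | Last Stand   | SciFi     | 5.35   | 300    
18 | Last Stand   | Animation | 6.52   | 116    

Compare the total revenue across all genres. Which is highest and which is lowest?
SELECT genre, SUM(revenue)
FROM movies
GROUP BY genre
ORDER BY SUM(revenue)

All groups:
  Horror: 227
  Animation: 397
  Action: 1340
  Drama: 2548
  SciFi: 3805

Highest: SciFi (3805)
Lowest: Horror (227)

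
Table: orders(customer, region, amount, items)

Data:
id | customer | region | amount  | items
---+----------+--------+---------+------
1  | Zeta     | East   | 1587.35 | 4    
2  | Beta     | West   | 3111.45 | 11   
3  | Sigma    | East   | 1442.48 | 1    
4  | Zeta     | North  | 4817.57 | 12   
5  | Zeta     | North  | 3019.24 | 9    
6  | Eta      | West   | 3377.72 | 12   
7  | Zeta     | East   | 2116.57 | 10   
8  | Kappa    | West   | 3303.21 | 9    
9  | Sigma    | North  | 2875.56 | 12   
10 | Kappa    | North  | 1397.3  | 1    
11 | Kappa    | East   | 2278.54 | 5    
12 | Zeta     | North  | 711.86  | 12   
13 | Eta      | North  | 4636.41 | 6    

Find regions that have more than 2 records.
SELECT region, COUNT(*) as cnt
FROM orders
GROUP BY region
HAVING COUNT(*) > 2

Result:
  East: 4
  North: 6
  West: 3

Note: HAVING filters groups after aggregation, WHERE filters rows before.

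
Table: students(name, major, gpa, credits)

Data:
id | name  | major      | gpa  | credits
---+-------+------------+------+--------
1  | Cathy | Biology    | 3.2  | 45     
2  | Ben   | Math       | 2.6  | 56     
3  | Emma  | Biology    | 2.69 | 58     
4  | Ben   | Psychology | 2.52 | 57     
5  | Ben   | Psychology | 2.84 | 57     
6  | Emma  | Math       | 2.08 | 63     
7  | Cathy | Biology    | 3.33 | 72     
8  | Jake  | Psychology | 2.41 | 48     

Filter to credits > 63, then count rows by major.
SELECT major, COUNT(*)
FROM students
WHERE credits > 63
GROUP BY major

Note: WHERE filters rows before grouping.

Result:
  Biology: 1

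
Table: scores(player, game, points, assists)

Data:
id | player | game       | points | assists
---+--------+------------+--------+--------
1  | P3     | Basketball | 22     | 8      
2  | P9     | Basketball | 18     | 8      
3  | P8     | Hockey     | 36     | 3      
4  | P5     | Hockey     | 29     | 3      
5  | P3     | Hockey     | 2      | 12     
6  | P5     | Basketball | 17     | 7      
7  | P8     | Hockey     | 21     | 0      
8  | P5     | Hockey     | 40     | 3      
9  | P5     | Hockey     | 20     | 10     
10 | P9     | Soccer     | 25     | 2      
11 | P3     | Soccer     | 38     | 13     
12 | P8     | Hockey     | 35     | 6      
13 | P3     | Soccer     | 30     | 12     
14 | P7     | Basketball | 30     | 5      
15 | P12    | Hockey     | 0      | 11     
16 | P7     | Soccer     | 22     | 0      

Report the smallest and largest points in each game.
SELECT game, MIN(points), MAX(points)
FROM scores
GROUP BY game

Result:
  Basketball: min=17, max=30
  Hockey: min=0, max=40
  Soccer: min=22, max=38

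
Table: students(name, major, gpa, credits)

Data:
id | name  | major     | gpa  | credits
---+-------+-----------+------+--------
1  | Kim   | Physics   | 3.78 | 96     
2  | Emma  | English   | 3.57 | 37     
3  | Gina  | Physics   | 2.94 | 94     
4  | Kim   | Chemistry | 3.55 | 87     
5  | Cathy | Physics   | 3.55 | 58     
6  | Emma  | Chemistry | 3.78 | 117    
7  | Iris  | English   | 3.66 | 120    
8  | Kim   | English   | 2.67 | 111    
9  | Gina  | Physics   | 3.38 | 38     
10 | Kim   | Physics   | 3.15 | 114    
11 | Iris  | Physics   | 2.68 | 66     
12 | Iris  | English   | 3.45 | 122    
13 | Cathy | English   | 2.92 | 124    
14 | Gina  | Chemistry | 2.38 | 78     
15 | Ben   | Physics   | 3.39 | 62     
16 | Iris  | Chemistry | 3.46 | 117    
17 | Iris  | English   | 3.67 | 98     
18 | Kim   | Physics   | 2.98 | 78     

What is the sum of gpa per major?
SELECT major, SUM(gpa) as result
FROM students
GROUP BY major

Result:
  Chemistry: 13.17
  English: 19.94
  Physics: 25.85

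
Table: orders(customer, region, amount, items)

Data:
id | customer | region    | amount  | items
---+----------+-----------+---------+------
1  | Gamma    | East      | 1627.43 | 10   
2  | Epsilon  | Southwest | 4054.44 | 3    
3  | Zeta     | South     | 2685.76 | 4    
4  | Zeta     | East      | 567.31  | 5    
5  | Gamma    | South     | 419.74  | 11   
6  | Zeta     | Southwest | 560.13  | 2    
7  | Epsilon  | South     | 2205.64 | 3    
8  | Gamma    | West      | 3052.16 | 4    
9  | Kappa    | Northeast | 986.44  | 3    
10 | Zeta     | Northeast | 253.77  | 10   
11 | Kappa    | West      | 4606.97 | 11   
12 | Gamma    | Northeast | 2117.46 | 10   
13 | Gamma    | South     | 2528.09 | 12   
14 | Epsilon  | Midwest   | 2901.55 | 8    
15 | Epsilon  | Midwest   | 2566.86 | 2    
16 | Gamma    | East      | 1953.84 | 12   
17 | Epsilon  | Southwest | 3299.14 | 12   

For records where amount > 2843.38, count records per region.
SELECT region, COUNT(*)
FROM orders
WHERE amount > 2843.38
GROUP BY region

Note: WHERE filters rows before grouping.

Result:
  Midwest: 1
  Southwest: 2
  West: 2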